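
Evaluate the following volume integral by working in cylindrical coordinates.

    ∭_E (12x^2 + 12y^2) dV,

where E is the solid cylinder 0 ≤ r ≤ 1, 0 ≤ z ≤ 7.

In cylindrical coordinates, x = r cos(θ), y = r sin(θ), z = z, and dV = r dr dθ dz.

The integrand becomes 12r^2, so

    ∭_E (12x^2 + 12y^2) dV = ∫_{0}^{2π} ∫_{0}^{1} ∫_{0}^{7} (12r^2) · r dz dr dθ.

Inner (z): 84r^3.
Middle (r from 0 to 1): 21.
Outer (θ): 42π.

Therefore the triple integral equals 42π.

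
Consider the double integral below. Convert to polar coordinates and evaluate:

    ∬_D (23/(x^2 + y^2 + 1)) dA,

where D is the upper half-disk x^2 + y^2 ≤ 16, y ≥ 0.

The region D is 0 ≤ r ≤ 4, 0 ≤ θ ≤ π in polar coordinates, where x = r cos(θ), y = r sin(θ), and dA = r dr dθ.

Under the substitution, the integrand becomes 23/(r^2 + 1), so

    ∬_D (23/(x^2 + y^2 + 1)) dA = ∫_{0}^{π} ∫_{0}^{4} (23/(r^2 + 1)) · r dr dθ.

Inner integral (in r): ∫_{0}^{4} (23/(r^2 + 1)) · r dr = 23log(17)/2.

Outer integral (in θ): ∫_{0}^{π} (23log(17)/2) dθ = 23π log(17)/2.

Therefore ∬_D (23/(x^2 + y^2 + 1)) dA = 23π log(17)/2.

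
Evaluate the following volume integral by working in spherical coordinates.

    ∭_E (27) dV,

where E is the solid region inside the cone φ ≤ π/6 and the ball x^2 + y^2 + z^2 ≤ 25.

In spherical coordinates, x = ρ sin(φ) cos(θ), y = ρ sin(φ) sin(θ), z = ρ cos(φ), and dV = ρ^2 sin(φ) dρ dφ dθ.

The integrand becomes 27, so

    ∭_E (27) dV = ∫_{0}^{2π} ∫_{0}^{π/6} ∫_{0}^{5} (27) · ρ^2 sin(φ) dρ dφ dθ.

Inner (ρ): 1125sin(φ).
Middle (φ): 1125 - 1125sqrt(3)/2.
Outer (θ): 1125π (2 - sqrt(3)).

Therefore the triple integral equals 1125π (2 - sqrt(3)).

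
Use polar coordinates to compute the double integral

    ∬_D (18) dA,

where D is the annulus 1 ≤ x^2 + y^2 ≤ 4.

The region D is 1 ≤ r ≤ 2, 0 ≤ θ ≤ 2π in polar coordinates, where x = r cos(θ), y = r sin(θ), and dA = r dr dθ.

Under the substitution, the integrand becomes 18, so

    ∬_D (18) dA = ∫_{0}^{2π} ∫_{1}^{2} (18) · r dr dθ.

Inner integral (in r): ∫_{1}^{2} (18) · r dr = 27.

Outer integral (in θ): ∫_{0}^{2π} (27) dθ = 54π.

Therefore ∬_D (18) dA = 54π.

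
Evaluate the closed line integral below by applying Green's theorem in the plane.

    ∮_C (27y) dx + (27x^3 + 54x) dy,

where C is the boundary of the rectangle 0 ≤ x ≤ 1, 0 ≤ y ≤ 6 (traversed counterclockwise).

Green's theorem converts the closed line integral into a double integral over the enclosed region D:

    ∮_C P dx + Q dy = ∬_D (∂Q/∂x - ∂P/∂y) dA.

Here P = 27y, Q = 27x^3 + 54x, so

    ∂Q/∂x = 81x^2 + 54,    ∂P/∂y = 27,
    ∂Q/∂x - ∂P/∂y = 81x^2 + 27.

D is the region 0 ≤ x ≤ 1, 0 ≤ y ≤ 6. Evaluating the double integral:

    ∬_D (81x^2 + 27) dA = ∫_0^{1} ∫_0^{6} (81x^2 + 27) dy dx.

Inner (y from 0 to 6): 486x^2 + 162.
Outer (x from 0 to 1): 324.

Therefore ∮_C P dx + Q dy = 324.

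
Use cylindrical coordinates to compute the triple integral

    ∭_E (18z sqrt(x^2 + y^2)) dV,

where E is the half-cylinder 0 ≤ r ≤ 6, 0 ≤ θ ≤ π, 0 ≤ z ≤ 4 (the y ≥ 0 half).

In cylindrical coordinates, x = r cos(θ), y = r sin(θ), z = z, and dV = r dr dθ dz.

The integrand becomes 18r z, so

    ∭_E (18z sqrt(x^2 + y^2)) dV = ∫_{0}^{π} ∫_{0}^{6} ∫_{0}^{4} (18r z) · r dz dr dθ.

Inner (z): 144r^2.
Middle (r from 0 to 6): 10368.
Outer (θ): 10368π.

Therefore the triple integral equals 10368π.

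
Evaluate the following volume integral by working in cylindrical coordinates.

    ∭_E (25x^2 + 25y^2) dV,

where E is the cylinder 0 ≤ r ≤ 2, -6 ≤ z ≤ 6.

In cylindrical coordinates, x = r cos(θ), y = r sin(θ), z = z, and dV = r dr dθ dz.

The integrand becomes 25r^2, so

    ∭_E (25x^2 + 25y^2) dV = ∫_{0}^{2π} ∫_{0}^{2} ∫_{-6}^{6} (25r^2) · r dz dr dθ.

Inner (z): 300r^3.
Middle (r from 0 to 2): 1200.
Outer (θ): 2400π.

Therefore the triple integral equals 2400π.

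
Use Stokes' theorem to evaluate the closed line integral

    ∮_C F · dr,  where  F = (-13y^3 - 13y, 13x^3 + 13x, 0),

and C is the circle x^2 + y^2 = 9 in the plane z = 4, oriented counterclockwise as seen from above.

Let S be the flat disk x^2 + y^2 ≤ 9 in the plane z = 4, with upward unit normal n̂ = ẑ. By Stokes' theorem,

    ∮_C F · dr = ∬_S (∇ × F) · n̂ dS = ∬_D (curl F)_z dA,

where D is the disk x^2 + y^2 ≤ 9.

Compute the curl of F = (-13y^3 - 13y, 13x^3 + 13x, 0):
    (∇ × F)_x = ∂F_z/∂y - ∂F_y/∂z = 0,
    (∇ × F)_y = ∂F_x/∂z - ∂F_z/∂x = 0,
    (∇ × F)_z = ∂F_y/∂x - ∂F_x/∂y = 39x^2 + 39y^2 + 26.

On z = 4, (curl F)_z = 39x^2 + 39y^2 + 26.

Convert to polar (x = r cos θ, y = r sin θ, dA = r dr dθ); the integrand becomes 39r^2 + 26, so

    ∬_D (curl F)_z dA = ∫_0^{2π} ∫_0^{3} (39r^2 + 26) · r dr dθ.

Inner (r from 0 to 3): 3627/4.
Outer (θ from 0 to 2π): 3627π/2.

Therefore ∮_C F · dr = 3627π/2.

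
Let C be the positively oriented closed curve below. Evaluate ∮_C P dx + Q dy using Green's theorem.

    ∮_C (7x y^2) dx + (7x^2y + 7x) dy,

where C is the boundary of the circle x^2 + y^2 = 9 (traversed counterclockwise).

Green's theorem converts the closed line integral into a double integral over the enclosed region D:

    ∮_C P dx + Q dy = ∬_D (∂Q/∂x - ∂P/∂y) dA.

Here P = 7x y^2, Q = 7x^2y + 7x, so

    ∂Q/∂x = 14x y + 7,    ∂P/∂y = 14x y,
    ∂Q/∂x - ∂P/∂y = 7.

D is the region x^2 + y^2 ≤ 9. Evaluating the double integral:

In polar coordinates (x = r cos θ, y = r sin θ, dA = r dr dθ) the integrand becomes 7, so

    ∬_D (7) dA = ∫_0^{2π} ∫_0^{3} (7) · r dr dθ.

Inner (r from 0 to 3): 63/2.
Outer (θ from 0 to 2π): 63π.

Therefore ∮_C P dx + Q dy = 63π.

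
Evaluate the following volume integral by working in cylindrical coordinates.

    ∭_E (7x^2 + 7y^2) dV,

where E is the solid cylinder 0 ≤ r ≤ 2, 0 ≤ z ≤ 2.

In cylindrical coordinates, x = r cos(θ), y = r sin(θ), z = z, and dV = r dr dθ dz.

The integrand becomes 7r^2, so

    ∭_E (7x^2 + 7y^2) dV = ∫_{0}^{2π} ∫_{0}^{2} ∫_{0}^{2} (7r^2) · r dz dr dθ.

Inner (z): 14r^3.
Middle (r from 0 to 2): 56.
Outer (θ): 112π.

Therefore the triple integral equals 112π.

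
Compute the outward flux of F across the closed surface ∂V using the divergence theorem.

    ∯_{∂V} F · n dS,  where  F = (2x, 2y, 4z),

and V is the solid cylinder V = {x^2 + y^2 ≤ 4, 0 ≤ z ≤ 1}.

By the divergence theorem,

    ∯_{∂V} F · n dS = ∭_V (∇ · F) dV.

Compute the divergence:
    ∇ · F = ∂F_x/∂x + ∂F_y/∂y + ∂F_z/∂z = 2 + 2 + 4 = 8.

In cylindrical coordinates, x = r cos(θ), y = r sin(θ), z = z, dV = r dr dθ dz, with 0 ≤ r ≤ 2, 0 ≤ θ ≤ 2π, 0 ≤ z ≤ 1.

The integrand, after substitution and multiplying by the volume element, becomes (8) · r, so

    ∭_V (∇·F) dV = ∫_0^{2π} ∫_0^{2} ∫_0^{1} (8) · r dz dr dθ.

Inner (z from 0 to 1): 8r.
Middle (r from 0 to 2): 16.
Outer (θ from 0 to 2π): 32π.

Therefore ∯_{∂V} F · n dS = 32π.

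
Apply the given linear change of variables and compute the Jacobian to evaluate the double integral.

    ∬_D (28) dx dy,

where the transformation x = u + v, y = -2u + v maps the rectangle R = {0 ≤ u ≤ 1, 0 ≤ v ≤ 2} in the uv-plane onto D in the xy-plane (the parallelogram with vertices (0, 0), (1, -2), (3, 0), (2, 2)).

Compute the Jacobian determinant of (x, y) with respect to (u, v):

    ∂(x,y)/∂(u,v) = | 1  1 | = (1)(1) - (1)(-2) = 3.
                   | -2  1 |

Its absolute value is |J| = 3 (the area scaling factor).

Substituting x = u + v, y = -2u + v into the integrand,

    28 → 28,

so the integral becomes

    ∬_R (28) · |J| du dv = ∫_0^1 ∫_0^2 (84) dv du.

Inner (v): 168.
Outer (u): 168.

Therefore ∬_D (28) dx dy = 168.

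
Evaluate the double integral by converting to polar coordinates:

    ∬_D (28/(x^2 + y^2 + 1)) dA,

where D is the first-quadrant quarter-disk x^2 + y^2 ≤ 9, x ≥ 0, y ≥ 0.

The region D is 0 ≤ r ≤ 3, 0 ≤ θ ≤ π/2 in polar coordinates, where x = r cos(θ), y = r sin(θ), and dA = r dr dθ.

Under the substitution, the integrand becomes 28/(r^2 + 1), so

    ∬_D (28/(x^2 + y^2 + 1)) dA = ∫_{0}^{π/2} ∫_{0}^{3} (28/(r^2 + 1)) · r dr dθ.

Inner integral (in r): ∫_{0}^{3} (28/(r^2 + 1)) · r dr = log(100000000000000).

Outer integral (in θ): ∫_{0}^{π/2} (log(100000000000000)) dθ = 7π log(10).

Therefore ∬_D (28/(x^2 + y^2 + 1)) dA = 7π log(10).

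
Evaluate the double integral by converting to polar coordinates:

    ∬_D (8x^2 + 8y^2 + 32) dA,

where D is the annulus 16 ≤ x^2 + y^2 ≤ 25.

The region D is 4 ≤ r ≤ 5, 0 ≤ θ ≤ 2π in polar coordinates, where x = r cos(θ), y = r sin(θ), and dA = r dr dθ.

Under the substitution, the integrand becomes 8r^2 + 32, so

    ∬_D (8x^2 + 8y^2 + 32) dA = ∫_{0}^{2π} ∫_{4}^{5} (8r^2 + 32) · r dr dθ.

Inner integral (in r): ∫_{4}^{5} (8r^2 + 32) · r dr = 882.

Outer integral (in θ): ∫_{0}^{2π} (882) dθ = 1764π.

Therefore ∬_D (8x^2 + 8y^2 + 32) dA = 1764π.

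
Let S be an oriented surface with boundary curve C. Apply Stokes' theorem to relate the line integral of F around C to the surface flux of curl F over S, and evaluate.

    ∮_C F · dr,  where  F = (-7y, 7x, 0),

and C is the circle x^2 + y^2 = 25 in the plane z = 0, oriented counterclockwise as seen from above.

Let S be the flat disk x^2 + y^2 ≤ 25 in the plane z = 0, with upward unit normal n̂ = ẑ. By Stokes' theorem,

    ∮_C F · dr = ∬_S (∇ × F) · n̂ dS = ∬_D (curl F)_z dA,

where D is the disk x^2 + y^2 ≤ 25.

Compute the curl of F = (-7y, 7x, 0):
    (∇ × F)_x = ∂F_z/∂y - ∂F_y/∂z = 0,
    (∇ × F)_y = ∂F_x/∂z - ∂F_z/∂x = 0,
    (∇ × F)_z = ∂F_y/∂x - ∂F_x/∂y = 14.

On z = 0, (curl F)_z = 14.

Convert to polar (x = r cos θ, y = r sin θ, dA = r dr dθ); the integrand becomes 14, so

    ∬_D (curl F)_z dA = ∫_0^{2π} ∫_0^{5} (14) · r dr dθ.

Inner (r from 0 to 5): 175.
Outer (θ from 0 to 2π): 350π.

Therefore ∮_C F · dr = 350π.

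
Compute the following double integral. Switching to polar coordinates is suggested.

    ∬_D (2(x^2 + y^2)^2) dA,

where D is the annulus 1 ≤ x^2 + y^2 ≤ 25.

The region D is 1 ≤ r ≤ 5, 0 ≤ θ ≤ 2π in polar coordinates, where x = r cos(θ), y = r sin(θ), and dA = r dr dθ.

Under the substitution, the integrand becomes 2r^4, so

    ∬_D (2(x^2 + y^2)^2) dA = ∫_{0}^{2π} ∫_{1}^{5} (2r^4) · r dr dθ.

Inner integral (in r): ∫_{1}^{5} (2r^4) · r dr = 5208.

Outer integral (in θ): ∫_{0}^{2π} (5208) dθ = 10416π.

Therefore ∬_D (2(x^2 + y^2)^2) dA = 10416π.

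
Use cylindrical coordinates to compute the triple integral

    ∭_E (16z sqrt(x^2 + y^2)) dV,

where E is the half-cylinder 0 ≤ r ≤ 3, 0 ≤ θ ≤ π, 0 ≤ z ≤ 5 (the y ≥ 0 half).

In cylindrical coordinates, x = r cos(θ), y = r sin(θ), z = z, and dV = r dr dθ dz.

The integrand becomes 16r z, so

    ∭_E (16z sqrt(x^2 + y^2)) dV = ∫_{0}^{π} ∫_{0}^{3} ∫_{0}^{5} (16r z) · r dz dr dθ.

Inner (z): 200r^2.
Middle (r from 0 to 3): 1800.
Outer (θ): 1800π.

Therefore the triple integral equals 1800π.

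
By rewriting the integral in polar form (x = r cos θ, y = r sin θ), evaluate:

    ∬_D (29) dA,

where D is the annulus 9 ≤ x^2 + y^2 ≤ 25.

The region D is 3 ≤ r ≤ 5, 0 ≤ θ ≤ 2π in polar coordinates, where x = r cos(θ), y = r sin(θ), and dA = r dr dθ.

Under the substitution, the integrand becomes 29, so

    ∬_D (29) dA = ∫_{0}^{2π} ∫_{3}^{5} (29) · r dr dθ.

Inner integral (in r): ∫_{3}^{5} (29) · r dr = 232.

Outer integral (in θ): ∫_{0}^{2π} (232) dθ = 464π.

Therefore ∬_D (29) dA = 464π.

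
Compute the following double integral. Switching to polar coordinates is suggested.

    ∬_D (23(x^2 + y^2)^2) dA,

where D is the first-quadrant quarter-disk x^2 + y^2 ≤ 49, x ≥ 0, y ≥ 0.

The region D is 0 ≤ r ≤ 7, 0 ≤ θ ≤ π/2 in polar coordinates, where x = r cos(θ), y = r sin(θ), and dA = r dr dθ.

Under the substitution, the integrand becomes 23r^4, so

    ∬_D (23(x^2 + y^2)^2) dA = ∫_{0}^{π/2} ∫_{0}^{7} (23r^4) · r dr dθ.

Inner integral (in r): ∫_{0}^{7} (23r^4) · r dr = 2705927/6.

Outer integral (in θ): ∫_{0}^{π/2} (2705927/6) dθ = 2705927π/12.

Therefore ∬_D (23(x^2 + y^2)^2) dA = 2705927π/12.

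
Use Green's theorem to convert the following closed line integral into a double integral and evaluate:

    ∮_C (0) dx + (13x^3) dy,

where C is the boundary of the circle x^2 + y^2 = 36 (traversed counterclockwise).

Green's theorem converts the closed line integral into a double integral over the enclosed region D:

    ∮_C P dx + Q dy = ∬_D (∂Q/∂x - ∂P/∂y) dA.

Here P = 0, Q = 13x^3, so

    ∂Q/∂x = 39x^2,    ∂P/∂y = 0,
    ∂Q/∂x - ∂P/∂y = 39x^2.

D is the region x^2 + y^2 ≤ 36. Evaluating the double integral:

In polar coordinates (x = r cos θ, y = r sin θ, dA = r dr dθ) the integrand becomes 39r^2cos(θ)^2, so

    ∬_D (39x^2) dA = ∫_0^{2π} ∫_0^{6} (39r^2cos(θ)^2) · r dr dθ.

Inner (r from 0 to 6): 12636cos(θ)^2.
Outer (θ from 0 to 2π): 12636π.

Therefore ∮_C P dx + Q dy = 12636π.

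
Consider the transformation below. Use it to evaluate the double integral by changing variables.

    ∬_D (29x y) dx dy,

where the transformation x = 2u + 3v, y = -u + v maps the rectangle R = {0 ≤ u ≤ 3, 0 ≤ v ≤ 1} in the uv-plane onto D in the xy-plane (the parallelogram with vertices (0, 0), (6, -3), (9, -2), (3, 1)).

Compute the Jacobian determinant of (x, y) with respect to (u, v):

    ∂(x,y)/∂(u,v) = | 2  3 | = (2)(1) - (3)(-1) = 5.
                   | -1  1 |

Its absolute value is |J| = 5 (the area scaling factor).

Substituting x = 2u + 3v, y = -u + v into the integrand,

    29x y → -58u^2 - 29u v + 87v^2,

so the integral becomes

    ∬_R (-58u^2 - 29u v + 87v^2) · |J| du dv = ∫_0^3 ∫_0^1 (-290u^2 - 145u v + 435v^2) dv du.

Inner (v): -290u^2 - 145u/2 + 145.
Outer (u): -10005/4.

Therefore ∬_D (29x y) dx dy = -10005/4.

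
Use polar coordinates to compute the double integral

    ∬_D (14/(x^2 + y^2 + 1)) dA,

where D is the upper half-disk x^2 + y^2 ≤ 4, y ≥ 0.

The region D is 0 ≤ r ≤ 2, 0 ≤ θ ≤ π in polar coordinates, where x = r cos(θ), y = r sin(θ), and dA = r dr dθ.

Under the substitution, the integrand becomes 14/(r^2 + 1), so

    ∬_D (14/(x^2 + y^2 + 1)) dA = ∫_{0}^{π} ∫_{0}^{2} (14/(r^2 + 1)) · r dr dθ.

Inner integral (in r): ∫_{0}^{2} (14/(r^2 + 1)) · r dr = log(78125).

Outer integral (in θ): ∫_{0}^{π} (log(78125)) dθ = log(78125^π).

Therefore ∬_D (14/(x^2 + y^2 + 1)) dA = log(78125^π).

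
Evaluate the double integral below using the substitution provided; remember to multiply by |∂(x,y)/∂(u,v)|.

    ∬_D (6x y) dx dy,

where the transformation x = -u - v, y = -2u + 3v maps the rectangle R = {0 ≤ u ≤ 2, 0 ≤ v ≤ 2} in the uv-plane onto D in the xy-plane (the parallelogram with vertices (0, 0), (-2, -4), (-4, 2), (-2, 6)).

Compute the Jacobian determinant of (x, y) with respect to (u, v):

    ∂(x,y)/∂(u,v) = | -1  -1 | = (-1)(3) - (-1)(-2) = -5.
                   | -2  3 |

Its absolute value is |J| = 5 (the area scaling factor).

Substituting x = -u - v, y = -2u + 3v into the integrand,

    6x y → 12u^2 - 6u v - 18v^2,

so the integral becomes

    ∬_R (12u^2 - 6u v - 18v^2) · |J| du dv = ∫_0^2 ∫_0^2 (60u^2 - 30u v - 90v^2) dv du.

Inner (v): 120u^2 - 60u - 240.
Outer (u): -280.

Therefore ∬_D (6x y) dx dy = -280.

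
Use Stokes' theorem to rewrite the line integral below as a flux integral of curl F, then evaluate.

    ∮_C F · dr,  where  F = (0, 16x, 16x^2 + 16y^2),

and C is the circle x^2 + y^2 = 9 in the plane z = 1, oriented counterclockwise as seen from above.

Let S be the flat disk x^2 + y^2 ≤ 9 in the plane z = 1, with upward unit normal n̂ = ẑ. By Stokes' theorem,

    ∮_C F · dr = ∬_S (∇ × F) · n̂ dS = ∬_D (curl F)_z dA,

where D is the disk x^2 + y^2 ≤ 9.

Compute the curl of F = (0, 16x, 16x^2 + 16y^2):
    (∇ × F)_x = ∂F_z/∂y - ∂F_y/∂z = 32y,
    (∇ × F)_y = ∂F_x/∂z - ∂F_z/∂x = -32x,
    (∇ × F)_z = ∂F_y/∂x - ∂F_x/∂y = 16.

On z = 1, (curl F)_z = 16.

Convert to polar (x = r cos θ, y = r sin θ, dA = r dr dθ); the integrand becomes 16, so

    ∬_D (curl F)_z dA = ∫_0^{2π} ∫_0^{3} (16) · r dr dθ.

Inner (r from 0 to 3): 72.
Outer (θ from 0 to 2π): 144π.

Therefore ∮_C F · dr = 144π.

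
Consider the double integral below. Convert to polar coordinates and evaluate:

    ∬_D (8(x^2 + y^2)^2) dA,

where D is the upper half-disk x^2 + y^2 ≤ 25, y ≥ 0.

The region D is 0 ≤ r ≤ 5, 0 ≤ θ ≤ π in polar coordinates, where x = r cos(θ), y = r sin(θ), and dA = r dr dθ.

Under the substitution, the integrand becomes 8r^4, so

    ∬_D (8(x^2 + y^2)^2) dA = ∫_{0}^{π} ∫_{0}^{5} (8r^4) · r dr dθ.

Inner integral (in r): ∫_{0}^{5} (8r^4) · r dr = 62500/3.

Outer integral (in θ): ∫_{0}^{π} (62500/3) dθ = 62500π/3.

Therefore ∬_D (8(x^2 + y^2)^2) dA = 62500π/3.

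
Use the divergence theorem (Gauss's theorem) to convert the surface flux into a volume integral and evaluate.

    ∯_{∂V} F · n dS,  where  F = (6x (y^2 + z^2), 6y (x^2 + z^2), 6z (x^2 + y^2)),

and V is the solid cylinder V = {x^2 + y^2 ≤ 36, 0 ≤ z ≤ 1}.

By the divergence theorem,

    ∯_{∂V} F · n dS = ∭_V (∇ · F) dV.

Compute the divergence:
    ∇ · F = ∂F_x/∂x + ∂F_y/∂y + ∂F_z/∂z = 6y^2 + 6z^2 + 6x^2 + 6z^2 + 6x^2 + 6y^2 = 12x^2 + 12y^2 + 12z^2.

In cylindrical coordinates, x = r cos(θ), y = r sin(θ), z = z, dV = r dr dθ dz, with 0 ≤ r ≤ 6, 0 ≤ θ ≤ 2π, 0 ≤ z ≤ 1.

The integrand, after substitution and multiplying by the volume element, becomes (12r^2 + 12z^2) · r, so

    ∭_V (∇·F) dV = ∫_0^{2π} ∫_0^{6} ∫_0^{1} (12r^2 + 12z^2) · r dz dr dθ.

Inner (z from 0 to 1): 12r^3 + 4r.
Middle (r from 0 to 6): 3960.
Outer (θ from 0 to 2π): 7920π.

Therefore ∯_{∂V} F · n dS = 7920π.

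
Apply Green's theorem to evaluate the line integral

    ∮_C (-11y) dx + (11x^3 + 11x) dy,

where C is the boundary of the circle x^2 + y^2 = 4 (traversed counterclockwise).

Green's theorem converts the closed line integral into a double integral over the enclosed region D:

    ∮_C P dx + Q dy = ∬_D (∂Q/∂x - ∂P/∂y) dA.

Here P = -11y, Q = 11x^3 + 11x, so

    ∂Q/∂x = 33x^2 + 11,    ∂P/∂y = -11,
    ∂Q/∂x - ∂P/∂y = 33x^2 + 22.

D is the region x^2 + y^2 ≤ 4. Evaluating the double integral:

In polar coordinates (x = r cos θ, y = r sin θ, dA = r dr dθ) the integrand becomes 33r^2cos(θ)^2 + 22, so

    ∬_D (33x^2 + 22) dA = ∫_0^{2π} ∫_0^{2} (33r^2cos(θ)^2 + 22) · r dr dθ.

Inner (r from 0 to 2): 132cos(θ)^2 + 44.
Outer (θ from 0 to 2π): 220π.

Therefore ∮_C P dx + Q dy = 220π.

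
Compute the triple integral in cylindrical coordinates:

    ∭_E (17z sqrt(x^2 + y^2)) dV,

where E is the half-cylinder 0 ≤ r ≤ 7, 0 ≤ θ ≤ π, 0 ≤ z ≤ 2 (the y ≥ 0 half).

In cylindrical coordinates, x = r cos(θ), y = r sin(θ), z = z, and dV = r dr dθ dz.

The integrand becomes 17r z, so

    ∭_E (17z sqrt(x^2 + y^2)) dV = ∫_{0}^{π} ∫_{0}^{7} ∫_{0}^{2} (17r z) · r dz dr dθ.

Inner (z): 34r^2.
Middle (r from 0 to 7): 11662/3.
Outer (θ): 11662π/3.

Therefore the triple integral equals 11662π/3.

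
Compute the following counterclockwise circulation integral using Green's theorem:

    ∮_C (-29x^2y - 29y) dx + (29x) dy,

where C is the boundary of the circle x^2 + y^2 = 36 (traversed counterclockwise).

Green's theorem converts the closed line integral into a double integral over the enclosed region D:

    ∮_C P dx + Q dy = ∬_D (∂Q/∂x - ∂P/∂y) dA.

Here P = -29x^2y - 29y, Q = 29x, so

    ∂Q/∂x = 29,    ∂P/∂y = -29x^2 - 29,
    ∂Q/∂x - ∂P/∂y = 29x^2 + 58.

D is the region x^2 + y^2 ≤ 36. Evaluating the double integral:

In polar coordinates (x = r cos θ, y = r sin θ, dA = r dr dθ) the integrand becomes 29r^2cos(θ)^2 + 58, so

    ∬_D (29x^2 + 58) dA = ∫_0^{2π} ∫_0^{6} (29r^2cos(θ)^2 + 58) · r dr dθ.

Inner (r from 0 to 6): 9396cos(θ)^2 + 1044.
Outer (θ from 0 to 2π): 11484π.

Therefore ∮_C P dx + Q dy = 11484π.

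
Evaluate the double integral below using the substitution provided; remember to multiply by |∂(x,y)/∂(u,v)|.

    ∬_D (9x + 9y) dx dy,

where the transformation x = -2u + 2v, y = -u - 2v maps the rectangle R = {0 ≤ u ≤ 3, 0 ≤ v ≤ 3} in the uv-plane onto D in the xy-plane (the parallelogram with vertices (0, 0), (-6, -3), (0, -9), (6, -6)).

Compute the Jacobian determinant of (x, y) with respect to (u, v):

    ∂(x,y)/∂(u,v) = | -2  2 | = (-2)(-2) - (2)(-1) = 6.
                   | -1  -2 |

Its absolute value is |J| = 6 (the area scaling factor).

Substituting x = -2u + 2v, y = -u - 2v into the integrand,

    9x + 9y → -27u,

so the integral becomes

    ∬_R (-27u) · |J| du dv = ∫_0^3 ∫_0^3 (-162u) dv du.

Inner (v): -486u.
Outer (u): -2187.

Therefore ∬_D (9x + 9y) dx dy = -2187.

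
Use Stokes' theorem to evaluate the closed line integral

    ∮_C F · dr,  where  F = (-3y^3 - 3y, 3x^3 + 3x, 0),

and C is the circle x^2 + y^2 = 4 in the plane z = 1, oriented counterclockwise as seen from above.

Let S be the flat disk x^2 + y^2 ≤ 4 in the plane z = 1, with upward unit normal n̂ = ẑ. By Stokes' theorem,

    ∮_C F · dr = ∬_S (∇ × F) · n̂ dS = ∬_D (curl F)_z dA,

where D is the disk x^2 + y^2 ≤ 4.

Compute the curl of F = (-3y^3 - 3y, 3x^3 + 3x, 0):
    (∇ × F)_x = ∂F_z/∂y - ∂F_y/∂z = 0,
    (∇ × F)_y = ∂F_x/∂z - ∂F_z/∂x = 0,
    (∇ × F)_z = ∂F_y/∂x - ∂F_x/∂y = 9x^2 + 9y^2 + 6.

On z = 1, (curl F)_z = 9x^2 + 9y^2 + 6.

Convert to polar (x = r cos θ, y = r sin θ, dA = r dr dθ); the integrand becomes 9r^2 + 6, so

    ∬_D (curl F)_z dA = ∫_0^{2π} ∫_0^{2} (9r^2 + 6) · r dr dθ.

Inner (r from 0 to 2): 48.
Outer (θ from 0 to 2π): 96π.

Therefore ∮_C F · dr = 96π.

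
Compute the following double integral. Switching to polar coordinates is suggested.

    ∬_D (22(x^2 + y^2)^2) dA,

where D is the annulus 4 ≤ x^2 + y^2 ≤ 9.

The region D is 2 ≤ r ≤ 3, 0 ≤ θ ≤ 2π in polar coordinates, where x = r cos(θ), y = r sin(θ), and dA = r dr dθ.

Under the substitution, the integrand becomes 22r^4, so

    ∬_D (22(x^2 + y^2)^2) dA = ∫_{0}^{2π} ∫_{2}^{3} (22r^4) · r dr dθ.

Inner integral (in r): ∫_{2}^{3} (22r^4) · r dr = 7315/3.

Outer integral (in θ): ∫_{0}^{2π} (7315/3) dθ = 14630π/3.

Therefore ∬_D (22(x^2 + y^2)^2) dA = 14630π/3.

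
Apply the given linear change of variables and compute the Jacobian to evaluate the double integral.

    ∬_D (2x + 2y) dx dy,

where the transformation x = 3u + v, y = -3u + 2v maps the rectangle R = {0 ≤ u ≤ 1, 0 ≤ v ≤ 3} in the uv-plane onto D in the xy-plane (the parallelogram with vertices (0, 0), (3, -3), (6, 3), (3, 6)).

Compute the Jacobian determinant of (x, y) with respect to (u, v):

    ∂(x,y)/∂(u,v) = | 3  1 | = (3)(2) - (1)(-3) = 9.
                   | -3  2 |

Its absolute value is |J| = 9 (the area scaling factor).

Substituting x = 3u + v, y = -3u + 2v into the integrand,

    2x + 2y → 6v,

so the integral becomes

    ∬_R (6v) · |J| du dv = ∫_0^1 ∫_0^3 (54v) dv du.

Inner (v): 243.
Outer (u): 243.

Therefore ∬_D (2x + 2y) dx dy = 243.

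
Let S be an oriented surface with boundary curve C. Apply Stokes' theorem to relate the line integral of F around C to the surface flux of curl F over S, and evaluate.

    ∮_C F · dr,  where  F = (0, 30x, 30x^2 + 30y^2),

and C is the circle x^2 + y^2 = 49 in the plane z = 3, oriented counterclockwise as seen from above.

Let S be the flat disk x^2 + y^2 ≤ 49 in the plane z = 3, with upward unit normal n̂ = ẑ. By Stokes' theorem,

    ∮_C F · dr = ∬_S (∇ × F) · n̂ dS = ∬_D (curl F)_z dA,

where D is the disk x^2 + y^2 ≤ 49.

Compute the curl of F = (0, 30x, 30x^2 + 30y^2):
    (∇ × F)_x = ∂F_z/∂y - ∂F_y/∂z = 60y,
    (∇ × F)_y = ∂F_x/∂z - ∂F_z/∂x = -60x,
    (∇ × F)_z = ∂F_y/∂x - ∂F_x/∂y = 30.

On z = 3, (curl F)_z = 30.

Convert to polar (x = r cos θ, y = r sin θ, dA = r dr dθ); the integrand becomes 30, so

    ∬_D (curl F)_z dA = ∫_0^{2π} ∫_0^{7} (30) · r dr dθ.

Inner (r from 0 to 7): 735.
Outer (θ from 0 to 2π): 1470π.

Therefore ∮_C F · dr = 1470π.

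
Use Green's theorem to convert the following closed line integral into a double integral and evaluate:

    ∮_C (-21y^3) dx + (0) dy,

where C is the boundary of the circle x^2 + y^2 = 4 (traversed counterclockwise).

Green's theorem converts the closed line integral into a double integral over the enclosed region D:

    ∮_C P dx + Q dy = ∬_D (∂Q/∂x - ∂P/∂y) dA.

Here P = -21y^3, Q = 0, so

    ∂Q/∂x = 0,    ∂P/∂y = -63y^2,
    ∂Q/∂x - ∂P/∂y = 63y^2.

D is the region x^2 + y^2 ≤ 4. Evaluating the double integral:

In polar coordinates (x = r cos θ, y = r sin θ, dA = r dr dθ) the integrand becomes 63r^2sin(θ)^2, so

    ∬_D (63y^2) dA = ∫_0^{2π} ∫_0^{2} (63r^2sin(θ)^2) · r dr dθ.

Inner (r from 0 to 2): 252sin(θ)^2.
Outer (θ from 0 to 2π): 252π.

Therefore ∮_C P dx + Q dy = 252π.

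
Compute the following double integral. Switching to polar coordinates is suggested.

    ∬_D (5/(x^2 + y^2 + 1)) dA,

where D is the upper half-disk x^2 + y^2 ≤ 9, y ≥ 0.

The region D is 0 ≤ r ≤ 3, 0 ≤ θ ≤ π in polar coordinates, where x = r cos(θ), y = r sin(θ), and dA = r dr dθ.

Under the substitution, the integrand becomes 5/(r^2 + 1), so

    ∬_D (5/(x^2 + y^2 + 1)) dA = ∫_{0}^{π} ∫_{0}^{3} (5/(r^2 + 1)) · r dr dθ.

Inner integral (in r): ∫_{0}^{3} (5/(r^2 + 1)) · r dr = 5log(10)/2.

Outer integral (in θ): ∫_{0}^{π} (5log(10)/2) dθ = 5π log(10)/2.

Therefore ∬_D (5/(x^2 + y^2 + 1)) dA = 5π log(10)/2.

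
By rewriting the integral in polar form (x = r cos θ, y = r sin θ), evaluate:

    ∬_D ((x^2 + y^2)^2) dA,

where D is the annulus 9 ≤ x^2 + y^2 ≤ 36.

The region D is 3 ≤ r ≤ 6, 0 ≤ θ ≤ 2π in polar coordinates, where x = r cos(θ), y = r sin(θ), and dA = r dr dθ.

Under the substitution, the integrand becomes r^4, so

    ∬_D ((x^2 + y^2)^2) dA = ∫_{0}^{2π} ∫_{3}^{6} (r^4) · r dr dθ.

Inner integral (in r): ∫_{3}^{6} (r^4) · r dr = 15309/2.

Outer integral (in θ): ∫_{0}^{2π} (15309/2) dθ = 15309π.

Therefore ∬_D ((x^2 + y^2)^2) dA = 15309π.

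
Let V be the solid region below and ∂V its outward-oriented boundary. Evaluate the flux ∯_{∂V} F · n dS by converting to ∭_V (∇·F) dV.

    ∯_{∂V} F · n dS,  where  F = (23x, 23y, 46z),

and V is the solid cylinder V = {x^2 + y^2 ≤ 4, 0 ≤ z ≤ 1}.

By the divergence theorem,

    ∯_{∂V} F · n dS = ∭_V (∇ · F) dV.

Compute the divergence:
    ∇ · F = ∂F_x/∂x + ∂F_y/∂y + ∂F_z/∂z = 23 + 23 + 46 = 92.

In cylindrical coordinates, x = r cos(θ), y = r sin(θ), z = z, dV = r dr dθ dz, with 0 ≤ r ≤ 2, 0 ≤ θ ≤ 2π, 0 ≤ z ≤ 1.

The integrand, after substitution and multiplying by the volume element, becomes (92) · r, so

    ∭_V (∇·F) dV = ∫_0^{2π} ∫_0^{2} ∫_0^{1} (92) · r dz dr dθ.

Inner (z from 0 to 1): 92r.
Middle (r from 0 to 2): 184.
Outer (θ from 0 to 2π): 368π.

Therefore ∯_{∂V} F · n dS = 368π.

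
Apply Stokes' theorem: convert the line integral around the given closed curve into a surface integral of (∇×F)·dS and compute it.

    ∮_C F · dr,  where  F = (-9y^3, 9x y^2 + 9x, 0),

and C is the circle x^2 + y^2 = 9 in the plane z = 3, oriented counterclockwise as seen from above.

Let S be the flat disk x^2 + y^2 ≤ 9 in the plane z = 3, with upward unit normal n̂ = ẑ. By Stokes' theorem,

    ∮_C F · dr = ∬_S (∇ × F) · n̂ dS = ∬_D (curl F)_z dA,

where D is the disk x^2 + y^2 ≤ 9.

Compute the curl of F = (-9y^3, 9x y^2 + 9x, 0):
    (∇ × F)_x = ∂F_z/∂y - ∂F_y/∂z = 0,
    (∇ × F)_y = ∂F_x/∂z - ∂F_z/∂x = 0,
    (∇ × F)_z = ∂F_y/∂x - ∂F_x/∂y = 36y^2 + 9.

On z = 3, (curl F)_z = 36y^2 + 9.

Convert to polar (x = r cos θ, y = r sin θ, dA = r dr dθ); the integrand becomes 36r^2sin(θ)^2 + 9, so

    ∬_D (curl F)_z dA = ∫_0^{2π} ∫_0^{3} (36r^2sin(θ)^2 + 9) · r dr dθ.

Inner (r from 0 to 3): 729sin(θ)^2 + 81/2.
Outer (θ from 0 to 2π): 810π.

Therefore ∮_C F · dr = 810π.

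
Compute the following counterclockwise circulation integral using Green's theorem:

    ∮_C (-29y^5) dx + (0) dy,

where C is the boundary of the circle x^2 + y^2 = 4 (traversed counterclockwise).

Green's theorem converts the closed line integral into a double integral over the enclosed region D:

    ∮_C P dx + Q dy = ∬_D (∂Q/∂x - ∂P/∂y) dA.

Here P = -29y^5, Q = 0, so

    ∂Q/∂x = 0,    ∂P/∂y = -145y^4,
    ∂Q/∂x - ∂P/∂y = 145y^4.

D is the region x^2 + y^2 ≤ 4. Evaluating the double integral:

In polar coordinates (x = r cos θ, y = r sin θ, dA = r dr dθ) the integrand becomes 145r^4sin(θ)^4, so

    ∬_D (145y^4) dA = ∫_0^{2π} ∫_0^{2} (145r^4sin(θ)^4) · r dr dθ.

Inner (r from 0 to 2): 4640sin(θ)^4/3.
Outer (θ from 0 to 2π): 1160π.

Therefore ∮_C P dx + Q dy = 1160π.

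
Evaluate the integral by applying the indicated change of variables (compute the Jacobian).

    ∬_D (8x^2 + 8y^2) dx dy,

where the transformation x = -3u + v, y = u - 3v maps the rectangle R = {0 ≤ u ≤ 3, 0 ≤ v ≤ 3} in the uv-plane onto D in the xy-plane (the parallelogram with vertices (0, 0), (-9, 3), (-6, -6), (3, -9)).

Compute the Jacobian determinant of (x, y) with respect to (u, v):

    ∂(x,y)/∂(u,v) = | -3  1 | = (-3)(-3) - (1)(1) = 8.
                   | 1  -3 |

Its absolute value is |J| = 8 (the area scaling factor).

Substituting x = -3u + v, y = u - 3v into the integrand,

    8x^2 + 8y^2 → 80u^2 - 96u v + 80v^2,

so the integral becomes

    ∬_R (80u^2 - 96u v + 80v^2) · |J| du dv = ∫_0^3 ∫_0^3 (640u^2 - 768u v + 640v^2) dv du.

Inner (v): 1920u^2 - 3456u + 5760.
Outer (u): 19008.

Therefore ∬_D (8x^2 + 8y^2) dx dy = 19008.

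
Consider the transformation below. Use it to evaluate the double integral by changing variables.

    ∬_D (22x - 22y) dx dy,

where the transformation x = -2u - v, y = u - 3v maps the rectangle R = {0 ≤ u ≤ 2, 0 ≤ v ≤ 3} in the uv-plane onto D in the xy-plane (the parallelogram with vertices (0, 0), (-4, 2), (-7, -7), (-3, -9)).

Compute the Jacobian determinant of (x, y) with respect to (u, v):

    ∂(x,y)/∂(u,v) = | -2  -1 | = (-2)(-3) - (-1)(1) = 7.
                   | 1  -3 |

Its absolute value is |J| = 7 (the area scaling factor).

Substituting x = -2u - v, y = u - 3v into the integrand,

    22x - 22y → -66u + 44v,

so the integral becomes

    ∬_R (-66u + 44v) · |J| du dv = ∫_0^2 ∫_0^3 (-462u + 308v) dv du.

Inner (v): 1386 - 1386u.
Outer (u): 0.

Therefore ∬_D (22x - 22y) dx dy = 0.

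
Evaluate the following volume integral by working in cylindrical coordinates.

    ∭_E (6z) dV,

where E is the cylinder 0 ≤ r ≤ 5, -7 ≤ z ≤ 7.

In cylindrical coordinates, x = r cos(θ), y = r sin(θ), z = z, and dV = r dr dθ dz.

The integrand becomes 6z, so

    ∭_E (6z) dV = ∫_{0}^{2π} ∫_{0}^{5} ∫_{-7}^{7} (6z) · r dz dr dθ.

Inner (z): 0.
Middle (r from 0 to 5): 0.
Outer (θ): 0.

Therefore the triple integral equals 0.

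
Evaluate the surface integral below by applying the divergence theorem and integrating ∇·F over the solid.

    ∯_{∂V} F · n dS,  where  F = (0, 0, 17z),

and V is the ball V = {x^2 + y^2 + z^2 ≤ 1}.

By the divergence theorem,

    ∯_{∂V} F · n dS = ∭_V (∇ · F) dV.

Compute the divergence:
    ∇ · F = ∂F_x/∂x + ∂F_y/∂y + ∂F_z/∂z = 0 + 0 + 17 = 17.

In spherical coordinates, x = ρ sin(φ) cos(θ), y = ρ sin(φ) sin(θ), z = ρ cos(φ), dV = ρ^2 sin(φ) dρ dφ dθ, with 0 ≤ ρ ≤ 1, 0 ≤ φ ≤ π, 0 ≤ θ ≤ 2π.

The integrand, after substitution and multiplying by the volume element, becomes (17) · ρ^2 sin(φ), so

    ∭_V (∇·F) dV = ∫_0^{2π} ∫_0^{π} ∫_0^{1} (17) · ρ^2 sin(φ) dρ dφ dθ.

Inner (ρ from 0 to 1): 17sin(φ)/3.
Middle (φ from 0 to π): 34/3.
Outer (θ from 0 to 2π): 68π/3.

Therefore ∯_{∂V} F · n dS = 68π/3.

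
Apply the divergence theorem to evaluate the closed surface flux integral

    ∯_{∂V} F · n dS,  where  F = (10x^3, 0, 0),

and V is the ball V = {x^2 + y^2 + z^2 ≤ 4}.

By the divergence theorem,

    ∯_{∂V} F · n dS = ∭_V (∇ · F) dV.

Compute the divergence:
    ∇ · F = ∂F_x/∂x + ∂F_y/∂y + ∂F_z/∂z = 30x^2 + 0 + 0 = 30x^2.

In spherical coordinates, x = ρ sin(φ) cos(θ), y = ρ sin(φ) sin(θ), z = ρ cos(φ), dV = ρ^2 sin(φ) dρ dφ dθ, with 0 ≤ ρ ≤ 2, 0 ≤ φ ≤ π, 0 ≤ θ ≤ 2π.

The integrand, after substitution and multiplying by the volume element, becomes (30ρ^2sin(φ)^2cos(θ)^2) · ρ^2 sin(φ), so

    ∭_V (∇·F) dV = ∫_0^{2π} ∫_0^{π} ∫_0^{2} (30ρ^2sin(φ)^2cos(θ)^2) · ρ^2 sin(φ) dρ dφ dθ.

Inner (ρ from 0 to 2): 192sin(φ)^3cos(θ)^2.
Middle (φ from 0 to π): 256cos(θ)^2.
Outer (θ from 0 to 2π): 256π.

Therefore ∯_{∂V} F · n dS = 256π.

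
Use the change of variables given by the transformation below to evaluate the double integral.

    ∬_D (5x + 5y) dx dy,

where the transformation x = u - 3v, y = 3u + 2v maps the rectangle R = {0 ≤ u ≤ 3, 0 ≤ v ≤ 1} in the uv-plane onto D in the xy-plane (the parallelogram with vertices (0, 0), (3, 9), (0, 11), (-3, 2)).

Compute the Jacobian determinant of (x, y) with respect to (u, v):

    ∂(x,y)/∂(u,v) = | 1  -3 | = (1)(2) - (-3)(3) = 11.
                   | 3  2 |

Its absolute value is |J| = 11 (the area scaling factor).

Substituting x = u - 3v, y = 3u + 2v into the integrand,

    5x + 5y → 20u - 5v,

so the integral becomes

    ∬_R (20u - 5v) · |J| du dv = ∫_0^3 ∫_0^1 (220u - 55v) dv du.

Inner (v): 220u - 55/2.
Outer (u): 1815/2.

Therefore ∬_D (5x + 5y) dx dy = 1815/2.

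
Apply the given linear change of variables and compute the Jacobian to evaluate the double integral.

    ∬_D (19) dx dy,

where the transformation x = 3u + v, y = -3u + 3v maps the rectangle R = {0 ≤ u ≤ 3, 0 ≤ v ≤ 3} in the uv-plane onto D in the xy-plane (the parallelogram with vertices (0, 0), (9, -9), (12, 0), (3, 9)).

Compute the Jacobian determinant of (x, y) with respect to (u, v):

    ∂(x,y)/∂(u,v) = | 3  1 | = (3)(3) - (1)(-3) = 12.
                   | -3  3 |

Its absolute value is |J| = 12 (the area scaling factor).

Substituting x = 3u + v, y = -3u + 3v into the integrand,

    19 → 19,

so the integral becomes

    ∬_R (19) · |J| du dv = ∫_0^3 ∫_0^3 (228) dv du.

Inner (v): 684.
Outer (u): 2052.

Therefore ∬_D (19) dx dy = 2052.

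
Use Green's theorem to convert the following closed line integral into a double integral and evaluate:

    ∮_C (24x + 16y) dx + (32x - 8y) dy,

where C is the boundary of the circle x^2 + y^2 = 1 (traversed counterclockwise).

Green's theorem converts the closed line integral into a double integral over the enclosed region D:

    ∮_C P dx + Q dy = ∬_D (∂Q/∂x - ∂P/∂y) dA.

Here P = 24x + 16y, Q = 32x - 8y, so

    ∂Q/∂x = 32,    ∂P/∂y = 16,
    ∂Q/∂x - ∂P/∂y = 16.

D is the region x^2 + y^2 ≤ 1. Evaluating the double integral:

In polar coordinates (x = r cos θ, y = r sin θ, dA = r dr dθ) the integrand becomes 16, so

    ∬_D (16) dA = ∫_0^{2π} ∫_0^{1} (16) · r dr dθ.

Inner (r from 0 to 1): 8.
Outer (θ from 0 to 2π): 16π.

Therefore ∮_C P dx + Q dy = 16π.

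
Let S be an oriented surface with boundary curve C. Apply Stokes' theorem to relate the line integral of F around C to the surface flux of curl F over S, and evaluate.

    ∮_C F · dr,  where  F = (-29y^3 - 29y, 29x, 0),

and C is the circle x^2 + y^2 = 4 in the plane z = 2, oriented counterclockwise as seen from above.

Let S be the flat disk x^2 + y^2 ≤ 4 in the plane z = 2, with upward unit normal n̂ = ẑ. By Stokes' theorem,

    ∮_C F · dr = ∬_S (∇ × F) · n̂ dS = ∬_D (curl F)_z dA,

where D is the disk x^2 + y^2 ≤ 4.

Compute the curl of F = (-29y^3 - 29y, 29x, 0):
    (∇ × F)_x = ∂F_z/∂y - ∂F_y/∂z = 0,
    (∇ × F)_y = ∂F_x/∂z - ∂F_z/∂x = 0,
    (∇ × F)_z = ∂F_y/∂x - ∂F_x/∂y = 87y^2 + 58.

On z = 2, (curl F)_z = 87y^2 + 58.

Convert to polar (x = r cos θ, y = r sin θ, dA = r dr dθ); the integrand becomes 87r^2sin(θ)^2 + 58, so

    ∬_D (curl F)_z dA = ∫_0^{2π} ∫_0^{2} (87r^2sin(θ)^2 + 58) · r dr dθ.

Inner (r from 0 to 2): 348sin(θ)^2 + 116.
Outer (θ from 0 to 2π): 580π.

Therefore ∮_C F · dr = 580π.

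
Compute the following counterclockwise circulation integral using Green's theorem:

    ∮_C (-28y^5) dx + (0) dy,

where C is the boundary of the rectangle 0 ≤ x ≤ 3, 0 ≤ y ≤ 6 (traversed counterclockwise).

Green's theorem converts the closed line integral into a double integral over the enclosed region D:

    ∮_C P dx + Q dy = ∬_D (∂Q/∂x - ∂P/∂y) dA.

Here P = -28y^5, Q = 0, so

    ∂Q/∂x = 0,    ∂P/∂y = -140y^4,
    ∂Q/∂x - ∂P/∂y = 140y^4.

D is the region 0 ≤ x ≤ 3, 0 ≤ y ≤ 6. Evaluating the double integral:

    ∬_D (140y^4) dA = ∫_0^{3} ∫_0^{6} (140y^4) dy dx.

Inner (y from 0 to 6): 217728.
Outer (x from 0 to 3): 653184.

Therefore ∮_C P dx + Q dy = 653184.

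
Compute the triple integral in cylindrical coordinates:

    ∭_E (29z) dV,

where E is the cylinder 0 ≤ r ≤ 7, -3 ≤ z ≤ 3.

In cylindrical coordinates, x = r cos(θ), y = r sin(θ), z = z, and dV = r dr dθ dz.

The integrand becomes 29z, so

    ∭_E (29z) dV = ∫_{0}^{2π} ∫_{0}^{7} ∫_{-3}^{3} (29z) · r dz dr dθ.

Inner (z): 0.
Middle (r from 0 to 7): 0.
Outer (θ): 0.

Therefore the triple integral equals 0.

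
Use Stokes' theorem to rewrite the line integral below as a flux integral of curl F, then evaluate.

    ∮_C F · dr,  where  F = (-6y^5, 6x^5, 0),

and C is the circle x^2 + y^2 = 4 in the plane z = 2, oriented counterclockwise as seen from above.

Let S be the flat disk x^2 + y^2 ≤ 4 in the plane z = 2, with upward unit normal n̂ = ẑ. By Stokes' theorem,

    ∮_C F · dr = ∬_S (∇ × F) · n̂ dS = ∬_D (curl F)_z dA,

where D is the disk x^2 + y^2 ≤ 4.

Compute the curl of F = (-6y^5, 6x^5, 0):
    (∇ × F)_x = ∂F_z/∂y - ∂F_y/∂z = 0,
    (∇ × F)_y = ∂F_x/∂z - ∂F_z/∂x = 0,
    (∇ × F)_z = ∂F_y/∂x - ∂F_x/∂y = 30x^4 + 30y^4.

On z = 2, (curl F)_z = 30x^4 + 30y^4.

Convert to polar (x = r cos θ, y = r sin θ, dA = r dr dθ); the integrand becomes 30r^4(sin(θ)^4 + cos(θ)^4), so

    ∬_D (curl F)_z dA = ∫_0^{2π} ∫_0^{2} (30r^4(sin(θ)^4 + cos(θ)^4)) · r dr dθ.

Inner (r from 0 to 2): 320sin(θ)^4 + 320cos(θ)^4.
Outer (θ from 0 to 2π): 480π.

Therefore ∮_C F · dr = 480π.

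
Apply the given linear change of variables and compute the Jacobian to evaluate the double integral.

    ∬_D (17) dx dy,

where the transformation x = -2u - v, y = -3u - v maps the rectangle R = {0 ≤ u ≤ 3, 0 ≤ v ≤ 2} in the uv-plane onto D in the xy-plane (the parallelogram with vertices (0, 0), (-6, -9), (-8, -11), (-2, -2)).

Compute the Jacobian determinant of (x, y) with respect to (u, v):

    ∂(x,y)/∂(u,v) = | -2  -1 | = (-2)(-1) - (-1)(-3) = -1.
                   | -3  -1 |

Its absolute value is |J| = 1 (the area scaling factor).

Substituting x = -2u - v, y = -3u - v into the integrand,

    17 → 17,

so the integral becomes

    ∬_R (17) · |J| du dv = ∫_0^3 ∫_0^2 (17) dv du.

Inner (v): 34.
Outer (u): 102.

Therefore ∬_D (17) dx dy = 102.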